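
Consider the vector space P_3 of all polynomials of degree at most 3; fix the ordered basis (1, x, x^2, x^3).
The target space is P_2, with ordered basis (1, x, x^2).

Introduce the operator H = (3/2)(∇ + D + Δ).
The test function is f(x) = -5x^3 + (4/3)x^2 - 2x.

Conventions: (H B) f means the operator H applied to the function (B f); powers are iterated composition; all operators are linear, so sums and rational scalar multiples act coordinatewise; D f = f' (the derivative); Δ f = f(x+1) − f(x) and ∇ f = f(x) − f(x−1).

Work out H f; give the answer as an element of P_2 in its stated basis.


the image equals g(x) = -(135/2)x^2 + 12x - 24

∇ f = -15x^2 + (53/3)x - 25/3
D f = -15x^2 + (8/3)x - 2
Δ f = -15x^2 - (37/3)x - 17/3
(∇ + D + Δ) f = -45x^2 + 8x - 16
((3/2)(∇ + D + Δ)) f = -(135/2)x^2 + 12x - 24


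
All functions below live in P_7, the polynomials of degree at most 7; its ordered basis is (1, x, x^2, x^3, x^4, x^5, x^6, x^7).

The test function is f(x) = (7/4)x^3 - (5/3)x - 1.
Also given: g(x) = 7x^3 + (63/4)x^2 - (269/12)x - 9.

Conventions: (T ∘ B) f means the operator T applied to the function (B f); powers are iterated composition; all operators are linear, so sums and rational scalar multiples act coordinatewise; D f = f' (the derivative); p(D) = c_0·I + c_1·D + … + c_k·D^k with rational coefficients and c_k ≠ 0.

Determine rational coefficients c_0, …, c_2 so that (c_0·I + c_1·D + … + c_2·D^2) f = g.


D^0 f = (7/4)x^3 - (5/3)x - 1
D^1 f = (21/4)x^2 - 5/3
D^2 f = (21/2)x
matching coefficients of g against c_0 f + c_1 Df + … from the top degree down determines the c_i
solution: c_0 = 4, c_1 = 3, c_2 = -3/2

p(D) = 4·I + 3·D − (3/2)·D^2, i.e. c_0 = 4, c_1 = 3, c_2 = -3/2


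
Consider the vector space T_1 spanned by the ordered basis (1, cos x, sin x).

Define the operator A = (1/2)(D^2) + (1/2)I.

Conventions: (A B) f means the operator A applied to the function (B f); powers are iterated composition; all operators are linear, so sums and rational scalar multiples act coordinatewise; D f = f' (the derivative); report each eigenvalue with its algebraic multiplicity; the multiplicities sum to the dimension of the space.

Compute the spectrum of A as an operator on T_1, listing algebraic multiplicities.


λ = 0 (multiplicity 2), λ = 1/2 (multiplicity 1)

image of 1: 1/2
image of cos x: 0
image of sin x: 0
the matrix is diagonal; its diagonal is (1/2, 0, 0)
for a triangular matrix the eigenvalues are the diagonal entries, with algebraic multiplicity their repetition count


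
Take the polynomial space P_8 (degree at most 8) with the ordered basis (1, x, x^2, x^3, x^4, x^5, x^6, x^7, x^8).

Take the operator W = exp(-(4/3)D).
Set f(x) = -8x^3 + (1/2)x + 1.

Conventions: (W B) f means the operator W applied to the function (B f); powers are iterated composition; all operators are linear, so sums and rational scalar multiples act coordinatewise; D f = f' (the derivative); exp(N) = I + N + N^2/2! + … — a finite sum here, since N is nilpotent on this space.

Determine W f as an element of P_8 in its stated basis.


the image equals g(x) = -8x^3 + 32x^2 - (253/6)x + 521/27

order-1 term: 32x^2 - 2/3
order-2 term: -(128/3)x
order-3 term: 512/27
the series for exp(-(4/3)D) f terminates at order 3
exp(-(4/3)D) f = -8x^3 + 32x^2 - (253/6)x + 521/27


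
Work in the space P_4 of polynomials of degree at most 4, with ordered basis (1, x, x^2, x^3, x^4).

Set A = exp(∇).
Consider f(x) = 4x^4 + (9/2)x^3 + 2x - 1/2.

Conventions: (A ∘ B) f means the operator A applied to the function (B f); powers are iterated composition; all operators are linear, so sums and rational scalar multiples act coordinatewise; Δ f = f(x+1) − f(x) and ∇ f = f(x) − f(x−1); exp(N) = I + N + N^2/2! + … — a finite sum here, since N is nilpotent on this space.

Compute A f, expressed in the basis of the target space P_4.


g(x) = 4x^4 + (41/2)x^3 + (27/2)x^2 - 14x + 1

order-1 term: 16x^3 - (21/2)x^2 + (5/2)x + 5/2
order-2 term: 24x^2 - (69/2)x + 29/2
order-3 term: 16x - 39/2
order-4 term: 4
the series for exp(∇) f terminates at order 4
exp(∇) f = 4x^4 + (41/2)x^3 + (27/2)x^2 - 14x + 1


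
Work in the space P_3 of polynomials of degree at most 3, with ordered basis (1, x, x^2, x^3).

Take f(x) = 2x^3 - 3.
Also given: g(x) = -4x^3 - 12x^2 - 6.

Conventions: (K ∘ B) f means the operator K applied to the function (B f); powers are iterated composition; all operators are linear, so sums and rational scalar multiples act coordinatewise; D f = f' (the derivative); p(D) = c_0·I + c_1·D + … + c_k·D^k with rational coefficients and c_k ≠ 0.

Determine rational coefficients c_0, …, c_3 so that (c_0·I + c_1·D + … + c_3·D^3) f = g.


D^0 f = 2x^3 - 3
D^1 f = 6x^2
D^2 f = 12x
D^3 f = 12
matching coefficients of g against c_0 f + c_1 Df + … from the top degree down determines the c_i
solution: c_0 = -2, c_1 = -2, c_2 = 0, c_3 = -1

p(D) = -2·I − 2·D − D^3, i.e. c_0 = -2, c_1 = -2, c_2 = 0, c_3 = -1


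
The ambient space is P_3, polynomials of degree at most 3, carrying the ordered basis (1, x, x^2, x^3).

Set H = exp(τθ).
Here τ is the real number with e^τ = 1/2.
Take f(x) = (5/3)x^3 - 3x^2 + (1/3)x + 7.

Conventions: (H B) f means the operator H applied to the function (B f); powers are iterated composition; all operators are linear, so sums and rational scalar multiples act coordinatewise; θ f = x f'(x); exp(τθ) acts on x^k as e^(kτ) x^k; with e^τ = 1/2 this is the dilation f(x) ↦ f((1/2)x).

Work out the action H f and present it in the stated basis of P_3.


exp(τθ) x^k = e^(kτ) x^k; with e^τ = 1/2 this sends x^k to (1/2)^k x^k
x ↦ 1/2 x
x^2 ↦ 1/4 x^2
x^3 ↦ 1/8 x^3
applying this coordinatewise to f: exp(τθ) f = (5/24)x^3 - (3/4)x^2 + (1/6)x + 7

the image equals g(x) = (5/24)x^3 - (3/4)x^2 + (1/6)x + 7


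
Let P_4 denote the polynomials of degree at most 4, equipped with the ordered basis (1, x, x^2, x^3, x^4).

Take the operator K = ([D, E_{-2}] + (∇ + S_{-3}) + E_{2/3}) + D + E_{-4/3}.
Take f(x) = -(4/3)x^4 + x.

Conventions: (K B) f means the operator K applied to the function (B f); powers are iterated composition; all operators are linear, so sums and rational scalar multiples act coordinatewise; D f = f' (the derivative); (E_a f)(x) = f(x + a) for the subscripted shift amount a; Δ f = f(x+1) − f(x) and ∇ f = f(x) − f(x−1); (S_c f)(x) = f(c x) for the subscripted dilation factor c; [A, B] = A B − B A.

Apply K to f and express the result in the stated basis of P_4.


g(x) = -(332/3)x^4 - (64/9)x^3 - (88/9)x^2 + (383/81)x - 440/243

E_{-2} f = -(4/3)x^4 + (32/3)x^3 - 32x^2 + (131/3)x - 70/3
D E_{-2} f = -(16/3)x^3 + 32x^2 - 64x + 131/3
D f = -(16/3)x^3 + 1
E_{-2} D f = -(16/3)x^3 + 32x^2 - 64x + 131/3
[D, E_{-2}] f = 0
∇ f = -(16/3)x^3 + 8x^2 - (16/3)x + 7/3
S_{-3} f = -108x^4 - 3x
(∇ + S_{-3}) f = -108x^4 - (16/3)x^3 + 8x^2 - (25/3)x + 7/3
E_{2/3} f = -(4/3)x^4 - (32/9)x^3 - (32/9)x^2 - (47/81)x + 98/243
([D, E_{-2}] + (∇ + S_{-3}) + E_{2/3}) f = -(328/3)x^4 - (80/9)x^3 + (40/9)x^2 - (722/81)x + 665/243
D f = -(16/3)x^3 + 1
E_{-4/3} f = -(4/3)x^4 + (64/9)x^3 - (128/9)x^2 + (1105/81)x - 1348/243
(([D, E_{-2}] + (∇ + S_{-3}) + E_{2/3}) + D + E_{-4/3}) f = -(332/3)x^4 - (64/9)x^3 - (88/9)x^2 + (383/81)x - 440/243


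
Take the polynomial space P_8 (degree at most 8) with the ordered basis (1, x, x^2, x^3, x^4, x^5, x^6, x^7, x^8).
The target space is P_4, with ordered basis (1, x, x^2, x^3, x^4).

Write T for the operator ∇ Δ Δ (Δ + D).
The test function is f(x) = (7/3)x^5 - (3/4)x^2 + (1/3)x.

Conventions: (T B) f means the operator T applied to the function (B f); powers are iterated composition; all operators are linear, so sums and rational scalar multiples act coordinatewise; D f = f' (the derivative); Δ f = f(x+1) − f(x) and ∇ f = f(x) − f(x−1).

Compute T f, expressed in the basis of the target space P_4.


the image equals g(x) = 560x + 420

Δ f = (35/3)x^4 + (70/3)x^3 + (70/3)x^2 + (61/6)x + 23/12
D f = (35/3)x^4 - (3/2)x + 1/3
(Δ + D) f = (70/3)x^4 + (70/3)x^3 + (70/3)x^2 + (26/3)x + 9/4
Δ (Δ + D) f = (280/3)x^3 + 210x^2 + 210x + 236/3
Δ Δ (Δ + D) f = 280x^2 + 700x + 1540/3
∇ Δ Δ (Δ + D) f = 560x + 420


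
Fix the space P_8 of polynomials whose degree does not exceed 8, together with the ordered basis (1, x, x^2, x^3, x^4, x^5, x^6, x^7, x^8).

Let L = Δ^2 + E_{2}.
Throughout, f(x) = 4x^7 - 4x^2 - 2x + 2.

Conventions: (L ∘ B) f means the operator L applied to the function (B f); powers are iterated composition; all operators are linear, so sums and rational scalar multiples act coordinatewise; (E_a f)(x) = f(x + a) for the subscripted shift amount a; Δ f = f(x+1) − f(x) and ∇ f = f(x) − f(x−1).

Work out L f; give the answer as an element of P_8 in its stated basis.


the image equals g(x) = 4x^7 + 56x^6 + 504x^5 + 1960x^4 + 4200x^3 + 5204x^2 + 3510x + 990

Δ f = 28x^6 + 84x^5 + 140x^4 + 140x^3 + 84x^2 + 20x - 2
Δ Δ f = 168x^5 + 840x^4 + 1960x^3 + 2520x^2 + 1736x + 496
E_{2} f = 4x^7 + 56x^6 + 336x^5 + 1120x^4 + 2240x^3 + 2684x^2 + 1774x + 494
(Δ^2 + E_{2}) f = 4x^7 + 56x^6 + 504x^5 + 1960x^4 + 4200x^3 + 5204x^2 + 3510x + 990


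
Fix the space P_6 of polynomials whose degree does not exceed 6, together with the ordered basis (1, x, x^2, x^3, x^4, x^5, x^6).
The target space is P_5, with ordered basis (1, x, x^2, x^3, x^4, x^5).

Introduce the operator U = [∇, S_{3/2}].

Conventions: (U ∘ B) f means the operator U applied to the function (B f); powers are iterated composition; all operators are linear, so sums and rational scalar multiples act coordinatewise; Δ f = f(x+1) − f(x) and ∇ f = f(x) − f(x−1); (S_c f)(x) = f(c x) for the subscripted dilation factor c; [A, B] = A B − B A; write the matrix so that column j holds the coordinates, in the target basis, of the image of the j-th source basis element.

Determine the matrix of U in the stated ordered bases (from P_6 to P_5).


the matrix is [[0, 1/2, -5/4, 19/8, -65/16, 211/32, -665/64]; [0, 0, 3/2, -45/8, 57/4, -975/32, 1899/32]; [0, 0, 0, 27/8, -135/8, 855/16, -8775/64]; [0, 0, 0, 0, 27/4, -675/16, 2565/16]; [0, 0, 0, 0, 0, 405/32, -6075/64]; [0, 0, 0, 0, 0, 0, 729/32]] (rows listed top to bottom)

image of 1: 0
image of x: 1/2
image of x^2: (3/2)x - 5/4
image of x^3: (27/8)x^2 - (45/8)x + 19/8
image of x^4: (27/4)x^3 - (135/8)x^2 + (57/4)x - 65/16
image of x^5: (405/32)x^4 - (675/16)x^3 + (855/16)x^2 - (975/32)x + 211/32
image of x^6: (729/32)x^5 - (6075/64)x^4 + (2565/16)x^3 - (8775/64)x^2 + (1899/32)x - 665/64
each image's coordinates form column j of the matrix


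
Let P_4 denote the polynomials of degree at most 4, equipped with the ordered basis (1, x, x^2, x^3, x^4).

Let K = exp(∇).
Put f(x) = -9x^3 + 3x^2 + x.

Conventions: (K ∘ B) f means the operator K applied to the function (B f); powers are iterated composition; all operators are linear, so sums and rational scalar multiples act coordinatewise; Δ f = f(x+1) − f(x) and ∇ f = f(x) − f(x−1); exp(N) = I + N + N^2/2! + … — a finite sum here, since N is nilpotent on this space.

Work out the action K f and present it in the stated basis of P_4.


order-1 term: -27x^2 + 33x - 11
order-2 term: -27x + 30
order-3 term: -9
the series for exp(∇) f terminates at order 3
exp(∇) f = -9x^3 - 24x^2 + 7x + 10

the result is g(x) = -9x^3 - 24x^2 + 7x + 10


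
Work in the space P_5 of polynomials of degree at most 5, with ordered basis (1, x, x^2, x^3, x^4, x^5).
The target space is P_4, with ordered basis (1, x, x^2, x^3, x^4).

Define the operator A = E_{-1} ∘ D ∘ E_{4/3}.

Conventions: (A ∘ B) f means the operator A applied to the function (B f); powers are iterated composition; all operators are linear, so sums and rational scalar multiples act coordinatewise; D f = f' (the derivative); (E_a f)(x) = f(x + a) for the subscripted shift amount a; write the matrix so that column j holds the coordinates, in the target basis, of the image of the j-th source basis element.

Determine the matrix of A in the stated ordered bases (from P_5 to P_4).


the matrix is [[0, 1, 2/3, 1/3, 4/27, 5/81]; [0, 0, 2, 2, 4/3, 20/27]; [0, 0, 0, 3, 4, 10/3]; [0, 0, 0, 0, 4, 20/3]; [0, 0, 0, 0, 0, 5]] (rows listed top to bottom)

image of 1: 0
image of x: 1
image of x^2: 2x + 2/3
image of x^3: 3x^2 + 2x + 1/3
image of x^4: 4x^3 + 4x^2 + (4/3)x + 4/27
image of x^5: 5x^4 + (20/3)x^3 + (10/3)x^2 + (20/27)x + 5/81
each image's coordinates form column j of the matrix


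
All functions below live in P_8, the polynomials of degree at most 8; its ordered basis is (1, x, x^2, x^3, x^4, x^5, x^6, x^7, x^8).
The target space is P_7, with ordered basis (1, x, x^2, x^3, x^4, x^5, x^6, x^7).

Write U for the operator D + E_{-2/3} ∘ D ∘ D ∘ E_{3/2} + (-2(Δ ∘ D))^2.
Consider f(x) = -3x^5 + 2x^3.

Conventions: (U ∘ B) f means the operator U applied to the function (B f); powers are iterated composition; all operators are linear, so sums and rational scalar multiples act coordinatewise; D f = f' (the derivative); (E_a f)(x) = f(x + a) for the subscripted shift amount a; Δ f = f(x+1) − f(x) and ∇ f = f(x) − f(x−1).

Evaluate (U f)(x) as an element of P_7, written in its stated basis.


D f = -15x^4 + 6x^2
E_{3/2} f = -3x^5 - (45/2)x^4 - (131/2)x^3 - (369/4)x^2 - (999/16)x - 513/32
D E_{3/2} f = -15x^4 - 90x^3 - (393/2)x^2 - (369/2)x - 999/16
D (D ∘ E_{3/2}) f = -60x^3 - 270x^2 - 393x - 369/2
E_{-2/3} D (D ∘ E_{3/2}) f = -60x^3 - 150x^2 - 113x - 445/18
D f = -15x^4 + 6x^2
Δ D f = -60x^3 - 90x^2 - 48x - 9
(-2(Δ ∘ D)) f = 120x^3 + 180x^2 + 96x + 18
D (-2(Δ ∘ D)) f = 360x^2 + 360x + 96
Δ D (-2(Δ ∘ D)) f = 720x + 720
(-2(Δ ∘ D)) (-2(Δ ∘ D)) f = -1440x - 1440
(D + E_{-2/3} ∘ D ∘ D ∘ E_{3/2} + (-2(Δ ∘ D))^2) f = -15x^4 - 60x^3 - 144x^2 - 1553x - 26365/18

the result is g(x) = -15x^4 - 60x^3 - 144x^2 - 1553x - 26365/18


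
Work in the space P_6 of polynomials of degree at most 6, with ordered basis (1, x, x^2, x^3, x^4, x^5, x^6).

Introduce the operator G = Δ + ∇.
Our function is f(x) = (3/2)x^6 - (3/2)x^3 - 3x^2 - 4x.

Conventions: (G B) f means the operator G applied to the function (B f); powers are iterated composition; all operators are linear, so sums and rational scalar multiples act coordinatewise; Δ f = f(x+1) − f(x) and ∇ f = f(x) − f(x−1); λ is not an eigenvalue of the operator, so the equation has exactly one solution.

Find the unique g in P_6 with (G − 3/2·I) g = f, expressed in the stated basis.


write g with unknown coordinates in the stated basis and equate coefficients in (G − 3/2·I) g = f
solving from the highest basis element down gives g = -x^6 - 8x^5 - (160/3)x^4 - (2791/9)x^3 - (12106/9)x^2 - (104672/27)x - 453044/81
check: G g = -12x^5 - 80x^4 - (1400/3)x^3 - (6062/3)x^2 - (52372/9)x - 226522/27
so G g − 3/2·g = (3/2)x^6 - (3/2)x^3 - 3x^2 - 4x = f ✓

the result is g(x) = -x^6 - 8x^5 - (160/3)x^4 - (2791/9)x^3 - (12106/9)x^2 - (104672/27)x - 453044/81


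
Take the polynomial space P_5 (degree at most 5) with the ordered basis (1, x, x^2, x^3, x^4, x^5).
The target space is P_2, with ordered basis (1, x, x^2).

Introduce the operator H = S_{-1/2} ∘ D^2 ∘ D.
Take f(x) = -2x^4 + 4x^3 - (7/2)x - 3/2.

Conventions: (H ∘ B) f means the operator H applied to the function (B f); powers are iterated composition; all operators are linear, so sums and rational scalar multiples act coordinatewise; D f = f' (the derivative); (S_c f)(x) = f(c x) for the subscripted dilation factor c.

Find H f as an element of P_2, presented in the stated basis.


D f = -8x^3 + 12x^2 - 7/2
D D f = -24x^2 + 24x
D D D f = -48x + 24
S_{-1/2} D^2 D f = 24x + 24

the result is g(x) = 24x + 24


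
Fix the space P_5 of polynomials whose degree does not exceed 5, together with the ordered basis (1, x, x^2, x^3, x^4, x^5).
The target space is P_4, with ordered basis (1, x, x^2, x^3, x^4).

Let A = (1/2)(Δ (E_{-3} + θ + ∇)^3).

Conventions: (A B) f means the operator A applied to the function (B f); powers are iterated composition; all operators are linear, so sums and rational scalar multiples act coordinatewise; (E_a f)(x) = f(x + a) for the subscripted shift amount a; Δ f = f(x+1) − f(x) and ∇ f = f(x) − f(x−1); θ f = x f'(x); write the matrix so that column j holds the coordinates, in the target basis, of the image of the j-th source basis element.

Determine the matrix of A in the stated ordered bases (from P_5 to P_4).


the matrix is [[0, 4, -49/2, 365, -5715/2, 25663]; [0, 0, 27, -126, 2446, -20180]; [0, 0, 0, 96, -357, 9270]; [0, 0, 0, 0, 250, -740]; [0, 0, 0, 0, 0, 540]] (rows listed top to bottom)

image of 1: 0
image of x: 4
image of x^2: 27x - 49/2
image of x^3: 96x^2 - 126x + 365
image of x^4: 250x^3 - 357x^2 + 2446x - 5715/2
image of x^5: 540x^4 - 740x^3 + 9270x^2 - 20180x + 25663
each image's coordinates form column j of the matrix


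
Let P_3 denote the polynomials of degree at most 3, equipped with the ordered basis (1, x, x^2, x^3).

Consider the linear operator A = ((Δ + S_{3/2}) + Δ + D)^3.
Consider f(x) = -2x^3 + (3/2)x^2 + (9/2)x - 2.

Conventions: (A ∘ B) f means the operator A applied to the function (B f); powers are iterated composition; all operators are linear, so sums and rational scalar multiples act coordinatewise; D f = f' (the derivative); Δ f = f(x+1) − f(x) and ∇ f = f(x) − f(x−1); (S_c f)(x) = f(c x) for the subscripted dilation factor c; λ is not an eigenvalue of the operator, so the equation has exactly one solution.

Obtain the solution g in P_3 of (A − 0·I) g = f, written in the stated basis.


write g with unknown coordinates in the stated basis and equate coefficients in (A − 0·I) g = f
solving from the highest basis element down gives g = -(1024/19683)x^3 + (22048/19683)x^2 - (26876/2187)x + 176045/2187
check: A g = -2x^3 + (3/2)x^2 + (9/2)x - 2
so A g − 0·g = -2x^3 + (3/2)x^2 + (9/2)x - 2 = f ✓

the image equals g(x) = -(1024/19683)x^3 + (22048/19683)x^2 - (26876/2187)x + 176045/2187


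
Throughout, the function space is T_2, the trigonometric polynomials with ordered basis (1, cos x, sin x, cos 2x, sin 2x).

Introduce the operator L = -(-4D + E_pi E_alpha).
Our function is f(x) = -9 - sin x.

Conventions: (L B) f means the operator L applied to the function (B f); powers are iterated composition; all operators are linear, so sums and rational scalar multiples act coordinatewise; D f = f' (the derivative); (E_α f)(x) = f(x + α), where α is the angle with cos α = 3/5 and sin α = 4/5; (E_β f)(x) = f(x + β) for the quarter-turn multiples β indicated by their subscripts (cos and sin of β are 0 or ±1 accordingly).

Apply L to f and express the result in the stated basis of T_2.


D f = -cos x
(-4D) f = 4cos x
E_alpha f = -9 - (4/5)cos x - (3/5)sin x
E_pi E_alpha f = -9 + (4/5)cos x + (3/5)sin x
(-4D + E_pi E_alpha) f = -9 + (24/5)cos x + (3/5)sin x
(-(-4D + E_pi E_alpha)) f = 9 - (24/5)cos x - (3/5)sin x

the image equals g(x) = 9 - (24/5)cos x - (3/5)sin x


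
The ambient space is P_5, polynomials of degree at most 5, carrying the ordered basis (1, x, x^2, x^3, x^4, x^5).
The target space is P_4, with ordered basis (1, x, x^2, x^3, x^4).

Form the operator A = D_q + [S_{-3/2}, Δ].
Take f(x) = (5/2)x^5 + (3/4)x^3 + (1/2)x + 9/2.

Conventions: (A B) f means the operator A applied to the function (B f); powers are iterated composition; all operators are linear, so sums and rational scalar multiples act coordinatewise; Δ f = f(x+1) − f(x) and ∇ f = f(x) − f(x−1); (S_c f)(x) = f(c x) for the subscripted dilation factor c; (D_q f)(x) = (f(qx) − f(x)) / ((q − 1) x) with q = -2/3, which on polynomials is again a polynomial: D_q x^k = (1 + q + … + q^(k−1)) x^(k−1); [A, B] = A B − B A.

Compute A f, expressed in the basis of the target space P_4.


g(x) = (828925/5184)x^4 + (3375/32)x^3 + (778/3)x^2 + (5145/64)x + 1697/64

D_q f = (275/162)x^4 + (7/12)x^2 + 1/2
Δ f = (25/2)x^4 + 25x^3 + (109/4)x^2 + (59/4)x + 15/4
S_{-3/2} Δ f = (2025/32)x^4 - (675/8)x^3 + (981/16)x^2 - (177/8)x + 15/4
S_{-3/2} f = -(1215/64)x^5 - (81/32)x^3 - (3/4)x + 9/2
Δ S_{-3/2} f = -(6075/64)x^4 - (6075/32)x^3 - (3159/16)x^2 - (6561/64)x - 1425/64
[S_{-3/2}, Δ] f = (10125/64)x^4 + (3375/32)x^3 + (1035/4)x^2 + (5145/64)x + 1665/64
(D_q + [S_{-3/2}, Δ]) f = (828925/5184)x^4 + (3375/32)x^3 + (778/3)x^2 + (5145/64)x + 1697/64


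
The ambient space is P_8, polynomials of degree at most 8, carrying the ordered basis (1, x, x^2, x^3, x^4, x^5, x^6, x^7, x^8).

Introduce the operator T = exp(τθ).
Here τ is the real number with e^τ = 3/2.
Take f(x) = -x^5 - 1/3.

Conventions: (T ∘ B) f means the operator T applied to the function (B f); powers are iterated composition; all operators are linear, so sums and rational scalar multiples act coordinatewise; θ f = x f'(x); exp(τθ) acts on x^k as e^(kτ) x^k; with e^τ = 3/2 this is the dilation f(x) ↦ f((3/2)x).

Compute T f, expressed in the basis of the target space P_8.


exp(τθ) x^k = e^(kτ) x^k; with e^τ = 3/2 this sends x^k to (3/2)^k x^k
x^5 ↦ 243/32 x^5
applying this coordinatewise to f: exp(τθ) f = -(243/32)x^5 - 1/3

g(x) = -(243/32)x^5 - 1/3


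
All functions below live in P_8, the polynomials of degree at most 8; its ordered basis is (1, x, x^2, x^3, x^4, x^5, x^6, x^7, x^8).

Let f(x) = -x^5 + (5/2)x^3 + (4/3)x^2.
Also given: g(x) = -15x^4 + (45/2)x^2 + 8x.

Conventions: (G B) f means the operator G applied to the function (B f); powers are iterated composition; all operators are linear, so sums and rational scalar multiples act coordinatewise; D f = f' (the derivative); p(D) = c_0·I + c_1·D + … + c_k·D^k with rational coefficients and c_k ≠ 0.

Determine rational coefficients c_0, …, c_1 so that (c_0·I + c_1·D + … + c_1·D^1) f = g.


c_0 = 0, c_1 = 3

D^0 f = -x^5 + (5/2)x^3 + (4/3)x^2
D^1 f = -5x^4 + (15/2)x^2 + (8/3)x
matching coefficients of g against c_0 f + c_1 Df + … from the top degree down determines the c_i
solution: c_0 = 0, c_1 = 3


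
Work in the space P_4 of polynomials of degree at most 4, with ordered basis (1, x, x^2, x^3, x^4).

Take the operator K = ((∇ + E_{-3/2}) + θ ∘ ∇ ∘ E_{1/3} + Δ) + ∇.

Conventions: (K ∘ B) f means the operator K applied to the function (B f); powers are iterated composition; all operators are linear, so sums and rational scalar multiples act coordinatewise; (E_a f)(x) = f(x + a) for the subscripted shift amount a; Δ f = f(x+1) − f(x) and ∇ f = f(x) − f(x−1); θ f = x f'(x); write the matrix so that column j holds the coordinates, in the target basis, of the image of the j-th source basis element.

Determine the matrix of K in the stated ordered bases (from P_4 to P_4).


image of 1: 1
image of x: x + 3/2
image of x^2: x^2 + 5x + 5/4
image of x^3: x^3 + (21/2)x^2 + (11/4)x - 3/8
image of x^4: x^4 + 18x^3 + (7/2)x^2 - (1/6)x + 65/16
each image's coordinates form column j of the matrix

the matrix is [[1, 3/2, 5/4, -3/8, 65/16]; [0, 1, 5, 11/4, -1/6]; [0, 0, 1, 21/2, 7/2]; [0, 0, 0, 1, 18]; [0, 0, 0, 0, 1]] (rows listed top to bottom)


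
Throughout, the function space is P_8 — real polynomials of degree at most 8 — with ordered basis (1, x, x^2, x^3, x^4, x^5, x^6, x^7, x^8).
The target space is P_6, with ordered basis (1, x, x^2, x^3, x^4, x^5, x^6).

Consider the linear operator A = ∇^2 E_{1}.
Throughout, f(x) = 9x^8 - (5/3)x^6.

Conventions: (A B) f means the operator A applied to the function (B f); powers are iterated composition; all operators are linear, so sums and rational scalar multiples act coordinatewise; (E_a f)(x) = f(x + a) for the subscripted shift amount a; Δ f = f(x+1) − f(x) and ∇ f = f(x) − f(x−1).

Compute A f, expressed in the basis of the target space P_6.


g(x) = 504x^6 + 1210x^4 + 454x^2 + 44/3

E_{1} f = 9x^8 + 72x^7 + (751/3)x^6 + 494x^5 + 605x^4 + (1412/3)x^3 + 227x^2 + 62x + 22/3
∇ E_{1} f = 72x^7 + 252x^6 + 494x^5 + 605x^4 + (1412/3)x^3 + 227x^2 + 62x + 22/3
∇ ∇ E_{1} f = 504x^6 + 1210x^4 + 454x^2 + 44/3


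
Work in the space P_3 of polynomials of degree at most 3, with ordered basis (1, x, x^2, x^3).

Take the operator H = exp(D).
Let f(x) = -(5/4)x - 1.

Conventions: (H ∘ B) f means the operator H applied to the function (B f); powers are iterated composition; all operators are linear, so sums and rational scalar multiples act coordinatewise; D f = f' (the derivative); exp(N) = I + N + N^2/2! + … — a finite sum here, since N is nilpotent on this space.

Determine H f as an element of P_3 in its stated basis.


g(x) = -(5/4)x - 9/4

order-1 term: -5/4
the series for exp(D) f terminates at order 1
exp(D) f = -(5/4)x - 9/4


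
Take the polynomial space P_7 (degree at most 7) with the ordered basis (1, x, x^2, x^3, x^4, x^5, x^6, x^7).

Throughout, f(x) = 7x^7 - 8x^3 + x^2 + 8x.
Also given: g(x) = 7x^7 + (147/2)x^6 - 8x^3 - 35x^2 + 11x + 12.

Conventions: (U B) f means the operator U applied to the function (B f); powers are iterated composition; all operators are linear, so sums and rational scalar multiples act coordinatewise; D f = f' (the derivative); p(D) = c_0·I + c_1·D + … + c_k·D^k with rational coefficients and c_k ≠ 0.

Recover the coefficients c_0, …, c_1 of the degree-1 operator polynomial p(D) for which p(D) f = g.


c_0 = 1, c_1 = 3/2

D^0 f = 7x^7 - 8x^3 + x^2 + 8x
D^1 f = 49x^6 - 24x^2 + 2x + 8
matching coefficients of g against c_0 f + c_1 Df + … from the top degree down determines the c_i
solution: c_0 = 1, c_1 = 3/2


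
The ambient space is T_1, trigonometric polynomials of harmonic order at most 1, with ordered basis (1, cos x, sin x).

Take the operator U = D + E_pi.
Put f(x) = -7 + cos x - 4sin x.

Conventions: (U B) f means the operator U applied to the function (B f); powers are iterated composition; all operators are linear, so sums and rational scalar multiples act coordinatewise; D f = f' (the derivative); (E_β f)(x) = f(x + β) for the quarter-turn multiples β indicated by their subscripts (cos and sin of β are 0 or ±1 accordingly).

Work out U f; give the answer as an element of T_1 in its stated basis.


D f = -4cos x - sin x
E_pi f = -7 - cos x + 4sin x
(D + E_pi) f = -7 - 5cos x + 3sin x

g(x) = -7 - 5cos x + 3sin x


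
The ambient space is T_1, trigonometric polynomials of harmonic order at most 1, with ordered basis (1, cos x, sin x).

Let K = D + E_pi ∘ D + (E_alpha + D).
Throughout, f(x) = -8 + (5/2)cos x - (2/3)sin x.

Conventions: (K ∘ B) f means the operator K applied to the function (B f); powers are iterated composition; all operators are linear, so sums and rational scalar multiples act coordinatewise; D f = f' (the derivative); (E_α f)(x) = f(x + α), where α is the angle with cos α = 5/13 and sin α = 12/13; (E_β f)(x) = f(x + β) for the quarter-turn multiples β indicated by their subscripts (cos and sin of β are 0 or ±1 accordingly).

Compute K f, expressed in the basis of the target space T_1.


the image equals g(x) = -8 - (25/78)cos x - (395/78)sin x

D f = -(2/3)cos x - (5/2)sin x
D f = -(2/3)cos x - (5/2)sin x
E_pi D f = (2/3)cos x + (5/2)sin x
E_alpha f = -8 + (9/26)cos x - (100/39)sin x
D f = -(2/3)cos x - (5/2)sin x
(E_alpha + D) f = -8 - (25/78)cos x - (395/78)sin x
(D + E_pi ∘ D + (E_alpha + D)) f = -8 - (25/78)cos x - (395/78)sin x


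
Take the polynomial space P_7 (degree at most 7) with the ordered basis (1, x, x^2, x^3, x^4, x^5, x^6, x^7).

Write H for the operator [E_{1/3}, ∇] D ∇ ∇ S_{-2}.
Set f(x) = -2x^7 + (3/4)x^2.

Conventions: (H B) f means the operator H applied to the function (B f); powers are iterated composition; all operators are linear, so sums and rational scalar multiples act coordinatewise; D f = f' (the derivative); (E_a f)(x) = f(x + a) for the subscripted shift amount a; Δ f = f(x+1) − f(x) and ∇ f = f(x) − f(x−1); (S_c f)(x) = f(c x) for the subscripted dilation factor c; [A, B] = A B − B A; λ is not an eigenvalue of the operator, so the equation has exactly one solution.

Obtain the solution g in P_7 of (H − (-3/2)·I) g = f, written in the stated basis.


g(x) = -(4/3)x^7 + (1/2)x^2

write g with unknown coordinates in the stated basis and equate coefficients in (H − (-3/2)·I) g = f
solving from the highest basis element down gives g = -(4/3)x^7 + (1/2)x^2
check: H g = 0
so H g − (-3/2)·g = -2x^7 + (3/4)x^2 = f ✓


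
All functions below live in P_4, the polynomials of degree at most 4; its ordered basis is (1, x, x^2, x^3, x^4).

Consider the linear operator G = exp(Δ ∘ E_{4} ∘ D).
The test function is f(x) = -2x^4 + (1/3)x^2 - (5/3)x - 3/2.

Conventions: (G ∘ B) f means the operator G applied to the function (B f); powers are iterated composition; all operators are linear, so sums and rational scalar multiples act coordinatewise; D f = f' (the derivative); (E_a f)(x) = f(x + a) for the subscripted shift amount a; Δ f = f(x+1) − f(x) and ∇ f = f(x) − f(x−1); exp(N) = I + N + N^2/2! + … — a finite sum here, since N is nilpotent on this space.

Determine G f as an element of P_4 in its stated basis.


order-1 term: -24x^2 - 216x - 1462/3
order-2 term: -24
the series for exp(Δ ∘ E_{4} ∘ D) f terminates at order 2
exp(Δ ∘ E_{4} ∘ D) f = -2x^4 - (71/3)x^2 - (653/3)x - 3077/6

the image equals g(x) = -2x^4 - (71/3)x^2 - (653/3)x - 3077/6


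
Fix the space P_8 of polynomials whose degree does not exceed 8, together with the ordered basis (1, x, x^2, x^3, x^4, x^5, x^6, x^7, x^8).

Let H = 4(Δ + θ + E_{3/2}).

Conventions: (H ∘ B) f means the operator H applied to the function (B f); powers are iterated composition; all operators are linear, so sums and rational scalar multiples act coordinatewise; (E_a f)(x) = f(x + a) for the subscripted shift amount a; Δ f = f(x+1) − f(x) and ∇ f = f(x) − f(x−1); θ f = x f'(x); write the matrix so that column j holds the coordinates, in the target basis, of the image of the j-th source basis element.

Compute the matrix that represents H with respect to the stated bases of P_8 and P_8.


the matrix is [[4, 10, 13, 35/2, 97/4, 275/8, 793/16, 2315/32, 6817/64]; [0, 8, 20, 39, 70, 485/4, 825/4, 5551/16, 2315/4]; [0, 0, 12, 30, 78, 175, 1455/4, 5775/8, 5551/4]; [0, 0, 0, 16, 40, 130, 350, 3395/4, 1925]; [0, 0, 0, 0, 20, 50, 195, 1225/2, 3395/2]; [0, 0, 0, 0, 0, 24, 60, 273, 980]; [0, 0, 0, 0, 0, 0, 28, 70, 364]; [0, 0, 0, 0, 0, 0, 0, 32, 80]; [0, 0, 0, 0, 0, 0, 0, 0, 36]] (rows listed top to bottom)

image of 1: 4
image of x: 8x + 10
image of x^2: 12x^2 + 20x + 13
image of x^3: 16x^3 + 30x^2 + 39x + 35/2
image of x^4: 20x^4 + 40x^3 + 78x^2 + 70x + 97/4
image of x^5: 24x^5 + 50x^4 + 130x^3 + 175x^2 + (485/4)x + 275/8
image of x^6: 28x^6 + 60x^5 + 195x^4 + 350x^3 + (1455/4)x^2 + (825/4)x + 793/16
image of x^7: 32x^7 + 70x^6 + 273x^5 + (1225/2)x^4 + (3395/4)x^3 + (5775/8)x^2 + (5551/16)x + 2315/32
image of x^8: 36x^8 + 80x^7 + 364x^6 + 980x^5 + (3395/2)x^4 + 1925x^3 + (5551/4)x^2 + (2315/4)x + 6817/64
each image's coordinates form column j of the matrix


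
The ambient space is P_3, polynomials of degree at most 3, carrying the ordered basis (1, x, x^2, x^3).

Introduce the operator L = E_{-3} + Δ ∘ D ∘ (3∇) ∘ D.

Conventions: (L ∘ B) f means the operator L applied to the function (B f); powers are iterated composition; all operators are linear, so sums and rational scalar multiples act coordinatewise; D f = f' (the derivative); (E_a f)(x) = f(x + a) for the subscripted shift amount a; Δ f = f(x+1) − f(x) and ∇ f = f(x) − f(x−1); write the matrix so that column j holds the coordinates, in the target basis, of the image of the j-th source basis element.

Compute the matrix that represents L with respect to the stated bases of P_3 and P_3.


the matrix is [[1, -3, 9, -27]; [0, 1, -6, 27]; [0, 0, 1, -9]; [0, 0, 0, 1]] (rows listed top to bottom)

image of 1: 1
image of x: x - 3
image of x^2: x^2 - 6x + 9
image of x^3: x^3 - 9x^2 + 27x - 27
each image's coordinates form column j of the matrix


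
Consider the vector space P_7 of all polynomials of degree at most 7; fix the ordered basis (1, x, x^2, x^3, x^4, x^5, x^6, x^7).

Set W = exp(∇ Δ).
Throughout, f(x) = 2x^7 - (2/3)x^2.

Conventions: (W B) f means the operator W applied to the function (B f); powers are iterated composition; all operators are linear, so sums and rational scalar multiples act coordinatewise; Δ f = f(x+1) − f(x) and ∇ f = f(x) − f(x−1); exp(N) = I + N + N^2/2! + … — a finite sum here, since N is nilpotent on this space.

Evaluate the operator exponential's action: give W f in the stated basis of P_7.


order-1 term: 84x^5 + 140x^3 + 28x - 4/3
order-2 term: 840x^3 + 840x
order-3 term: 1680x
the series for exp(∇ Δ) f terminates at order 3
exp(∇ Δ) f = 2x^7 + 84x^5 + 980x^3 - (2/3)x^2 + 2548x - 4/3

the image equals g(x) = 2x^7 + 84x^5 + 980x^3 - (2/3)x^2 + 2548x - 4/3


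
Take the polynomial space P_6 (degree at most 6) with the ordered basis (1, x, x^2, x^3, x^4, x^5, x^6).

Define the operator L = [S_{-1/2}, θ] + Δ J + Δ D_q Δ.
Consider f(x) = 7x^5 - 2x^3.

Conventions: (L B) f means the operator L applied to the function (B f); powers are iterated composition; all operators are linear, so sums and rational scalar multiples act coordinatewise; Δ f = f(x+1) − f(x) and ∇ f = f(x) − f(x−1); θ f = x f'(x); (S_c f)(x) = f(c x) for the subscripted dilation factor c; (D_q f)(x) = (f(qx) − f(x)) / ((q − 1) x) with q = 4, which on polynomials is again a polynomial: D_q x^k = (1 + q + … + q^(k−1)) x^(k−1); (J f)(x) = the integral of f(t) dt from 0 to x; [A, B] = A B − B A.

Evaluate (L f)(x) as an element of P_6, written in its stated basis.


the result is g(x) = 7x^5 + (35/2)x^4 + (64/3)x^3 + (17879/2)x^2 + 11870x + 14297/3

θ f = 35x^5 - 6x^3
S_{-1/2} θ f = -(35/32)x^5 + (3/4)x^3
S_{-1/2} f = -(7/32)x^5 + (1/4)x^3
θ S_{-1/2} f = -(35/32)x^5 + (3/4)x^3
[S_{-1/2}, θ] f = 0
J f = (7/6)x^6 - (1/2)x^4
Δ J f = 7x^5 + (35/2)x^4 + (64/3)x^3 + (29/2)x^2 + 5x + 2/3
Δ f = 35x^4 + 70x^3 + 64x^2 + 29x + 5
D_q Δ f = 2975x^3 + 1470x^2 + 320x + 29
Δ D_q Δ f = 8925x^2 + 11865x + 4765
([S_{-1/2}, θ] + Δ J + Δ D_q Δ) f = 7x^5 + (35/2)x^4 + (64/3)x^3 + (17879/2)x^2 + 11870x + 14297/3


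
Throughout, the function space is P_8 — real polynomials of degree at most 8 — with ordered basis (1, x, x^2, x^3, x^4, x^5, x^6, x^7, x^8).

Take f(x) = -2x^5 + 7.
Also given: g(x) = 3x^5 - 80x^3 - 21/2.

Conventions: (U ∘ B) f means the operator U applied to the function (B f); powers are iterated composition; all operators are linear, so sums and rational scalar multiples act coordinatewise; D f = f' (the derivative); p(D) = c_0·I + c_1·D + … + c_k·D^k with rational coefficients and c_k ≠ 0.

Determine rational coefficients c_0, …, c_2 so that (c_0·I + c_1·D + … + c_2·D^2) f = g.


p(D) = -(3/2)·I + 2·D^2, i.e. c_0 = -3/2, c_1 = 0, c_2 = 2

D^0 f = -2x^5 + 7
D^1 f = -10x^4
D^2 f = -40x^3
matching coefficients of g against c_0 f + c_1 Df + … from the top degree down determines the c_i
solution: c_0 = -3/2, c_1 = 0, c_2 = 2


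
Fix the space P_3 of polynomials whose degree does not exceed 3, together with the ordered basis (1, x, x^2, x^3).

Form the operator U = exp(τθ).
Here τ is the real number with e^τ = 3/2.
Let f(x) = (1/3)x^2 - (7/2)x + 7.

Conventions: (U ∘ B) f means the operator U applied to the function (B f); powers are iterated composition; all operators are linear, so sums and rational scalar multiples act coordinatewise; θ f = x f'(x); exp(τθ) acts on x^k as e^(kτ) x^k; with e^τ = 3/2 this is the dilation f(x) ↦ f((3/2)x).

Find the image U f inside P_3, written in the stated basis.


exp(τθ) x^k = e^(kτ) x^k; with e^τ = 3/2 this sends x^k to (3/2)^k x^k
x ↦ 3/2 x
x^2 ↦ 9/4 x^2
applying this coordinatewise to f: exp(τθ) f = (3/4)x^2 - (21/4)x + 7

the result is g(x) = (3/4)x^2 - (21/4)x + 7


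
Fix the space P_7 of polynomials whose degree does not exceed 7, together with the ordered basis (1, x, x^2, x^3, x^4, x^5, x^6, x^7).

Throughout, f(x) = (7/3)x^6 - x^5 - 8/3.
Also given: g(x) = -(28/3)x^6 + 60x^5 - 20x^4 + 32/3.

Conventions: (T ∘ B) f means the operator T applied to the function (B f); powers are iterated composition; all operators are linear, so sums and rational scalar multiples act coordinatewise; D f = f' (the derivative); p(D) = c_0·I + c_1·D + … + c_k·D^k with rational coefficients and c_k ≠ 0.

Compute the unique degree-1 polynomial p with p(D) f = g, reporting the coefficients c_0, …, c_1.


D^0 f = (7/3)x^6 - x^5 - 8/3
D^1 f = 14x^5 - 5x^4
matching coefficients of g against c_0 f + c_1 Df + … from the top degree down determines the c_i
solution: c_0 = -4, c_1 = 4

p(D) = -4·I + 4·D, i.e. c_0 = -4, c_1 = 4


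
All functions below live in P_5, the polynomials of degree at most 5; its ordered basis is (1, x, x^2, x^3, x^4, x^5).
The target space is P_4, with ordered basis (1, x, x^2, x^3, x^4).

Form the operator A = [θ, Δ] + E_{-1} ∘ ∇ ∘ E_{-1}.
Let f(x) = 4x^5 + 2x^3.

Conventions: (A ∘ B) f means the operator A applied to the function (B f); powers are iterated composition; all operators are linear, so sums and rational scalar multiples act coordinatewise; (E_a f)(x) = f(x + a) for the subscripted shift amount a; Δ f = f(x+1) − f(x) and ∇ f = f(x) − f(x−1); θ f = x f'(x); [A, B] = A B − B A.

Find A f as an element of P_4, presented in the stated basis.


Δ f = 20x^4 + 40x^3 + 46x^2 + 26x + 6
θ Δ f = 80x^4 + 120x^3 + 92x^2 + 26x
θ f = 20x^5 + 6x^3
Δ θ f = 100x^4 + 200x^3 + 218x^2 + 118x + 26
[θ, Δ] f = -20x^4 - 80x^3 - 126x^2 - 92x - 26
E_{-1} f = 4x^5 - 20x^4 + 42x^3 - 46x^2 + 26x - 6
∇ E_{-1} f = 20x^4 - 120x^3 + 286x^2 - 318x + 138
E_{-1} ∇ E_{-1} f = 20x^4 - 200x^3 + 766x^2 - 1330x + 882
([θ, Δ] + E_{-1} ∘ ∇ ∘ E_{-1}) f = -280x^3 + 640x^2 - 1422x + 856

the image equals g(x) = -280x^3 + 640x^2 - 1422x + 856


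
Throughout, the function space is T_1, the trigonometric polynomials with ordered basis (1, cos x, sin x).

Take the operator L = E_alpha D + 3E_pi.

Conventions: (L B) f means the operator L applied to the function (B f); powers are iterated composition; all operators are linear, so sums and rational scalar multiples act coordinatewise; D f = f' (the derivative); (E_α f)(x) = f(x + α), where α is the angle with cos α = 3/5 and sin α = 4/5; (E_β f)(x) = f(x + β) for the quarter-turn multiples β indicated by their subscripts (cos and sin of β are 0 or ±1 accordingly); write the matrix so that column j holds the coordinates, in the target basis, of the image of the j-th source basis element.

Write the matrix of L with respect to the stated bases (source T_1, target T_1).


the matrix is [[3, 0, 0]; [0, -19/5, 3/5]; [0, -3/5, -19/5]] (rows listed top to bottom)

image of 1: 3
image of cos x: -(19/5)cos x - (3/5)sin x
image of sin x: (3/5)cos x - (19/5)sin x
each image's coordinates form column j of the matrix


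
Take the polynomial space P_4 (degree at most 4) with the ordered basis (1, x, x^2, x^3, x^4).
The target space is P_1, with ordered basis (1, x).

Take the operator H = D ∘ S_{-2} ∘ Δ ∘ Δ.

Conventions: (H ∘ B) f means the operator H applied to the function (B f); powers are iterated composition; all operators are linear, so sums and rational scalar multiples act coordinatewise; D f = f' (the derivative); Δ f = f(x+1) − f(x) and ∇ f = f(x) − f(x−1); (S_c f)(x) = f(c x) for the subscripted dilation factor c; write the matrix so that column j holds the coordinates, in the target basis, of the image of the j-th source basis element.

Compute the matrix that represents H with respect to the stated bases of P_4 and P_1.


the matrix is [[0, 0, 0, -12, -48]; [0, 0, 0, 0, 96]] (rows listed top to bottom)

image of 1: 0
image of x: 0
image of x^2: 0
image of x^3: -12
image of x^4: 96x - 48
each image's coordinates form column j of the matrix


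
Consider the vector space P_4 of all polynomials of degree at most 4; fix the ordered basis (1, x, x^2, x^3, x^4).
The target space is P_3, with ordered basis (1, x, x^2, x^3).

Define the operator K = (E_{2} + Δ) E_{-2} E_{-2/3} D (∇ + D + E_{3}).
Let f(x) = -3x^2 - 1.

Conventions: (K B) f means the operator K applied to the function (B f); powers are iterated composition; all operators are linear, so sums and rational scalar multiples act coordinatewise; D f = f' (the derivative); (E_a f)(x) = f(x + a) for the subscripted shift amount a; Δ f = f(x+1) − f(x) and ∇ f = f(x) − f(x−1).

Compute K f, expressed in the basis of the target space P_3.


∇ f = -6x + 3
D f = -6x
E_{3} f = -3x^2 - 18x - 28
(∇ + D + E_{3}) f = -3x^2 - 30x - 25
D (∇ + D + E_{3}) f = -6x - 30
E_{-2/3} D (∇ + D + E_{3}) f = -6x - 26
E_{-2} E_{-2/3} D (∇ + D + E_{3}) f = -6x - 14
E_{2} (E_{-2} E_{-2/3} D (∇ + D + E_{3})) f = -6x - 26
Δ (E_{-2} E_{-2/3} D (∇ + D + E_{3})) f = -6
(E_{2} + Δ) (E_{-2} E_{-2/3} D (∇ + D + E_{3})) f = -6x - 32

g(x) = -6x - 32
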